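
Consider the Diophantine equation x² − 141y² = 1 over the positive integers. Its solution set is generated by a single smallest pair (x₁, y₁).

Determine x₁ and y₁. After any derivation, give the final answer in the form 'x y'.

95 8

√141 → a₀=11, period (1,6,1,22); ℓ=4 even so k=3
a_0=11:  p_0=11·1+0=11,  q_0=11·0+1=1
…
a_2=6:  p_2=6·12+11=83,  q_2=6·1+1=7
a_3=1:  p_3=1·83+12=95,  q_3=1·7+1=8
→ (95, 8).  Check: 95²=9025, 141·8²=9024, difference 1.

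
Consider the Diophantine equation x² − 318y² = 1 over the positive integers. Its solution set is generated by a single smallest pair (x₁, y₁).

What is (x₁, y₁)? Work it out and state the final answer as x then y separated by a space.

107 6

d=318: √d = [17; 1,4,1,34] (ℓ=4, even), read p_3/q_3
step 0: (17, 1)  from 17·(1,0) + (0,1)
…
step 2: (89, 5)  from 4·(18,1) + (17,1)
step 3: (107, 6)  from 1·(89,5) + (18,1)
→ (107, 6).  Check: 107²=11449, 318·6²=11448, difference 1.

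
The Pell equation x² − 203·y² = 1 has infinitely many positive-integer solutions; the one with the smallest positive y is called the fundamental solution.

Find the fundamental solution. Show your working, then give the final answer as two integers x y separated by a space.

57 4

√203 → a₀=14, period (4,28); ℓ=2 even so k=1
a_0=14:  p_0=14·1+0=14,  q_0=14·0+1=1
a_1=4:  p_1=4·14+1=57,  q_1=4·1+0=4
→ (57, 4).  Check: 57²=3249, 203·4²=3248, difference 1.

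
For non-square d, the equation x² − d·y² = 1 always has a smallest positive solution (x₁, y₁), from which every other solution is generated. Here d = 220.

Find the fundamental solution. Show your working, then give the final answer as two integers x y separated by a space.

89 6

√220 → a₀=14, period (1,4,1,28); ℓ=4 even so k=3
step 0: (14, 1)  from 14·(1,0) + (0,1)
step 1: (15, 1)  from 1·(14,1) + (1,0)
step 2: (74, 5)  from 4·(15,1) + (14,1)
step 3: (89, 6)  from 1·(74,5) + (15,1)
→ (89, 6).  Check: 89²=7921, 220·6²=7920, difference 1.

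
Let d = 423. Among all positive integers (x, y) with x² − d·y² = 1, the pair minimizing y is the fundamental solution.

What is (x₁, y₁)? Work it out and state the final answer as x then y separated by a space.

4607 224

[20; 1,1,3,4,3,1,1,40] for √423; ℓ=8 ⇒ convergent index 7
i=0: a=20 ⇒ p=20, q=1
i=1: a=1 ⇒ p=21, q=1
…
i=3: a=3 ⇒ p=144, q=7
…
i=6: a=1 ⇒ p=2612, q=127
i=7: a=1 ⇒ p=4607, q=224
→ (4607, 224).  Check: 4607²=21224449, 423·224²=21224448, difference 1.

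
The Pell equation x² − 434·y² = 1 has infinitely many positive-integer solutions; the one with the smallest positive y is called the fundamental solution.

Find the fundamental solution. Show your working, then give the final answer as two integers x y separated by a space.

√434 = [20; 1,4,1,40, …], period ℓ=4 (even) → k=3
k=0  a_k=20  p_k/q_k = 20/1
k=1  a_k=1  p_k/q_k = 21/1
k=2  a_k=4  p_k/q_k = 104/5
k=3  a_k=1  p_k/q_k = 125/6
(x₁, y₁) = (125, 6);  125² − 434·6² = 1 ✓

125 6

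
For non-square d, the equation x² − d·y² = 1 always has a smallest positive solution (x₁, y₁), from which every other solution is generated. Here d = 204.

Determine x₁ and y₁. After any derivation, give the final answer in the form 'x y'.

4999 350

[14; 3,1,1,6,1,1,3,28] for √204; ℓ=8 ⇒ convergent index 7
k=0  a_k=14  p_k/q_k = 14/1
k=1  a_k=3  p_k/q_k = 43/3
…
k=3  a_k=1  p_k/q_k = 100/7
…
k=5  a_k=1  p_k/q_k = 757/53
k=6  a_k=1  p_k/q_k = 1414/99
k=7  a_k=3  p_k/q_k = 4999/350
→ (4999, 350).  Check: 4999²=24990001, 204·350²=24990000, difference 1.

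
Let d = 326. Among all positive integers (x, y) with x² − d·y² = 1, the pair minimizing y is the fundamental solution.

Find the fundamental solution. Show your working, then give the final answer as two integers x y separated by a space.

325 18

d=326: √d = [18; 18,36] (ℓ=2, even), read p_1/q_1
i=0: a=18 ⇒ p=18, q=1
i=1: a=18 ⇒ p=325, q=18
(x₁, y₁) = (325, 18);  325² − 326·18² = 1 ✓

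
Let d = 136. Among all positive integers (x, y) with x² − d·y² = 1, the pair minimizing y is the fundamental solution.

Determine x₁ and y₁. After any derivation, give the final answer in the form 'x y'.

d=136: √d = [11; 1,1,1,22] (ℓ=4, even), read p_3/q_3
a_0=11:  p_0=11·1+0=11,  q_0=11·0+1=1
…
a_2=1:  p_2=1·12+11=23,  q_2=1·1+1=2
a_3=1:  p_3=1·23+12=35,  q_3=1·2+1=3
→ (35, 3).  Check: 35²=1225, 136·3²=1224, difference 1.

35 3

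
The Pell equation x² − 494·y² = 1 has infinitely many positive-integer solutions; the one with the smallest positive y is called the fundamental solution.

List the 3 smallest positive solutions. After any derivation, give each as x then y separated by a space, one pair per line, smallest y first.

73035 3286
10668222449 479986020
1558307253052395 70111557938114

√494 → a₀=22, period (4,2,2,1,2,1,2,2,4,44); ℓ=10 even so k=9
a_0=22:  p_0=22·1+0=22,  q_0=22·0+1=1
…
a_3=2:  p_3=2·200+89=489,  q_3=2·9+4=22
a_4=1:  p_4=1·489+200=689,  q_4=1·22+9=31
a_5=2:  p_5=2·689+489=1867,  q_5=2·31+22=84
…
a_8=2:  p_8=2·6979+2556=16514,  q_8=2·314+115=743
a_9=4:  p_9=4·16514+6979=73035,  q_9=4·743+314=3286
fundamental: x₁=73035, y₁=3286  (since 5334111225 − 494·10797796 = 1)
n=2: (73035,3286)∘(73035,3286) = (73035·73035+494·3286·3286, 73035·3286+3286·73035) = (10668222449,479986020)
n=3: (10668222449,479986020)∘(73035,3286) = (73035·10668222449+494·3286·479986020, 73035·479986020+3286·10668222449) = (1558307253052395,70111557938114)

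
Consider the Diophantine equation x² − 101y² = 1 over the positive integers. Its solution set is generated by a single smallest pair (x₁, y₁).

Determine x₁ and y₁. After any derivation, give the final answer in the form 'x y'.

201 20

d=101: √d = [10; 20] (ℓ=1, odd), read p_1/q_1
a_0=10:  p_0=10·1+0=10,  q_0=10·0+1=1
a_1=20:  p_1=20·10+1=201,  q_1=20·1+0=20
fundamental: x₁=201, y₁=20  (since 40401 − 101·400 = 1)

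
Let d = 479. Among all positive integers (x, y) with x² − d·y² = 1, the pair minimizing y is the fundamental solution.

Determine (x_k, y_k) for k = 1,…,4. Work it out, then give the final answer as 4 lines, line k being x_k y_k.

2989440 136591
17873503027199 816661198080
106863529779256567680 4882719303976413809
638924220926583633867571201 29193192792157684333155840

d=479: √d = [21; 1,7,1,3,2,21,2,3,1,7,1,42] (ℓ=12, even), read p_11/q_11
k=0  a_k=21  p_k/q_k = 21/1
k=1  a_k=1  p_k/q_k = 22/1
…
k=4  a_k=3  p_k/q_k = 766/35
…
k=10  a_k=7  p_k/q_k = 2648849/121029
k=11  a_k=1  p_k/q_k = 2989440/136591
(x₁, y₁) = (2989440, 136591);  2989440² − 479·136591² = 1 ✓
(2989440+136591√479)^2 = 17873503027199 + 816661198080√479
(2989440+136591√479)^3 = 106863529779256567680 + 4882719303976413809√479
(2989440+136591√479)^4 = 638924220926583633867571201 + 29193192792157684333155840√479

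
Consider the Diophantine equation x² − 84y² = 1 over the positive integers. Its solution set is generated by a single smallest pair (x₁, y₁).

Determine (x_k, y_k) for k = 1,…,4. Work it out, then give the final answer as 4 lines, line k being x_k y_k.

55 6
6049 660
665335 72594
73180801 7984680

√84 → a₀=9, period (6,18); ℓ=2 even so k=1
a_0=9:  p_0=9·1+0=9,  q_0=9·0+1=1
a_1=6:  p_1=6·9+1=55,  q_1=6·1+0=6
(x₁, y₁) = (55, 6);  55² − 84·6² = 1 ✓
n=2: (55,6)∘(55,6) = (55·55+84·6·6, 55·6+6·55) = (6049,660)
n=3: (6049,660)∘(55,6) = (55·6049+84·6·660, 55·660+6·6049) = (665335,72594)
n=4: (665335,72594)∘(55,6) = (55·665335+84·6·72594, 55·72594+6·665335) = (73180801,7984680)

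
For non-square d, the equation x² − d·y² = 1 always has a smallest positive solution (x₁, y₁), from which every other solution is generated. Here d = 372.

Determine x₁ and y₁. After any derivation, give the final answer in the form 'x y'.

d=372: √d = [19; 3,2,12,2,3,38] (ℓ=6, even), read p_5/q_5
i=0: a=19 ⇒ p=19, q=1
i=1: a=3 ⇒ p=58, q=3
i=2: a=2 ⇒ p=135, q=7
…
i=4: a=2 ⇒ p=3491, q=181
i=5: a=3 ⇒ p=12151, q=630
(x₁, y₁) = (12151, 630);  12151² − 372·630² = 1 ✓

12151 630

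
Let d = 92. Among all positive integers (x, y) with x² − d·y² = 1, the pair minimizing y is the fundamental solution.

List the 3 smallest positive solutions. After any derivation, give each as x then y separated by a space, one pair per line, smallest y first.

√92 → a₀=9, period (1,1,2,4,2,1,1,18); ℓ=8 even so k=7
step 0: (9, 1)  from 9·(1,0) + (0,1)
…
step 2: (19, 2)  from 1·(10,1) + (9,1)
step 3: (48, 5)  from 2·(19,2) + (10,1)
…
step 5: (470, 49)  from 2·(211,22) + (48,5)
step 6: (681, 71)  from 1·(470,49) + (211,22)
step 7: (1151, 120)  from 1·(681,71) + (470,49)
(x₁, y₁) = (1151, 120);  1151² − 92·120² = 1 ✓
n=2: (1151,120)∘(1151,120) = (1151·1151+92·120·120, 1151·120+120·1151) = (2649601,276240)
n=3: (2649601,276240)∘(1151,120) = (1151·2649601+92·120·276240, 1151·276240+120·2649601) = (6099380351,635904360)

1151 120
2649601 276240
6099380351 635904360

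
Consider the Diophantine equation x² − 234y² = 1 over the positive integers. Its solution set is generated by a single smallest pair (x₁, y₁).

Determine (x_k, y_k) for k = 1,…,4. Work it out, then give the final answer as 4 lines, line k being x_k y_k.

5201 340
54100801 3536680
562756526801 36788545020
5853793337683201 382674441761360

√234 = [15; 3,2,1,2,1,2,3,30, …], period ℓ=8 (even) → k=7
i=0: a=15 ⇒ p=15, q=1
i=1: a=3 ⇒ p=46, q=3
i=2: a=2 ⇒ p=107, q=7
…
i=4: a=2 ⇒ p=413, q=27
…
i=6: a=2 ⇒ p=1545, q=101
i=7: a=3 ⇒ p=5201, q=340
→ (5201, 340).  Check: 5201²=27050401, 234·340²=27050400, difference 1.
n=2: (5201,340)∘(5201,340) = (5201·5201+234·340·340, 5201·340+340·5201) = (54100801,3536680)
n=3: (54100801,3536680)∘(5201,340) = (5201·54100801+234·340·3536680, 5201·3536680+340·54100801) = (562756526801,36788545020)
n=4: (562756526801,36788545020)∘(5201,340) = (5201·562756526801+234·340·36788545020, 5201·36788545020+340·562756526801) = (5853793337683201,382674441761360)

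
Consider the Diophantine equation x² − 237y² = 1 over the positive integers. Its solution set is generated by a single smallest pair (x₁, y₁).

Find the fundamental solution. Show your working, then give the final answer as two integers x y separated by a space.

√237 = [15; 2,1,1,7,10,7,1,1,2,30, …], period ℓ=10 (even) → k=9
step 0: (15, 1)  from 15·(1,0) + (0,1)
…
step 2: (46, 3)  from 1·(31,2) + (15,1)
step 3: (77, 5)  from 1·(46,3) + (31,2)
step 4: (585, 38)  from 7·(77,5) + (46,3)
step 5: (5927, 385)  from 10·(585,38) + (77,5)
step 6: (42074, 2733)  from 7·(5927,385) + (585,38)
step 7: (48001, 3118)  from 1·(42074,2733) + (5927,385)
step 8: (90075, 5851)  from 1·(48001,3118) + (42074,2733)
step 9: (228151, 14820)  from 2·(90075,5851) + (48001,3118)
→ (228151, 14820).  Check: 228151²=52052878801, 237·14820²=52052878800, difference 1.

228151 14820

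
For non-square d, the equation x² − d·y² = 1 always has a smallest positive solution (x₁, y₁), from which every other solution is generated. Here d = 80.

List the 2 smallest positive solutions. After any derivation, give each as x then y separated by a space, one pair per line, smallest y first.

9 1
161 18

[8; 1,16] for √80; ℓ=2 ⇒ convergent index 1
step 0: (8, 1)  from 8·(1,0) + (0,1)
step 1: (9, 1)  from 1·(8,1) + (1,0)
fundamental: x₁=9, y₁=1  (since 81 − 80·1 = 1)
(9+1√80)^2 = 161 + 18√80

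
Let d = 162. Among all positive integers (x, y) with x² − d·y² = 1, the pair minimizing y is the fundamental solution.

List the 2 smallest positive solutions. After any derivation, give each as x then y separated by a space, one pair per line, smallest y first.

√162 → a₀=12, period (1,2,1,2,12,2,1,2,1,24); ℓ=10 even so k=9
step 0: (12, 1)  from 12·(1,0) + (0,1)
step 1: (13, 1)  from 1·(12,1) + (1,0)
step 2: (38, 3)  from 2·(13,1) + (12,1)
step 3: (51, 4)  from 1·(38,3) + (13,1)
step 4: (140, 11)  from 2·(51,4) + (38,3)
step 5: (1731, 136)  from 12·(140,11) + (51,4)
…
step 8: (14268, 1121)  from 2·(5333,419) + (3602,283)
step 9: (19601, 1540)  from 1·(14268,1121) + (5333,419)
(x₁, y₁) = (19601, 1540);  19601² − 162·1540² = 1 ✓
(x_2, y_2) = (19601·19601 + 162·1540·1540, 19601·1540 + 1540·19601) = (768398401, 60371080)

19601 1540
768398401 60371080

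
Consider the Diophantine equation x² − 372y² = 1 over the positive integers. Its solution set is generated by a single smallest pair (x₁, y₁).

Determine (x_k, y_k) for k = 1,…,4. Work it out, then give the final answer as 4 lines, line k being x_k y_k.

√372 = [19; 3,2,12,2,3,38, …], period ℓ=6 (even) → k=5
step 0: (19, 1)  from 19·(1,0) + (0,1)
…
step 3: (1678, 87)  from 12·(135,7) + (58,3)
step 4: (3491, 181)  from 2·(1678,87) + (135,7)
step 5: (12151, 630)  from 3·(3491,181) + (1678,87)
(x₁, y₁) = (12151, 630);  12151² − 372·630² = 1 ✓
(12151+630√372)^2 = 295293601 + 15310260√372
(12151+630√372)^3 = 7176225079351 + 372069937890√372
(12151+630√372)^4 = 174396621583094401 + 9042043615292520√372

12151 630
295293601 15310260
7176225079351 372069937890
174396621583094401 9042043615292520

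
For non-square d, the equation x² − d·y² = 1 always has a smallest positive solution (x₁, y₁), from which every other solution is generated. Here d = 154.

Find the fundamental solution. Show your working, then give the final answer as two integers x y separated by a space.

√154 → a₀=12, period (2,2,3,1,2,1,3,2,2,24); ℓ=10 even so k=9
k=0  a_k=12  p_k/q_k = 12/1
k=1  a_k=2  p_k/q_k = 25/2
…
k=4  a_k=1  p_k/q_k = 273/22
k=5  a_k=2  p_k/q_k = 757/61
…
k=7  a_k=3  p_k/q_k = 3847/310
k=8  a_k=2  p_k/q_k = 8724/703
k=9  a_k=2  p_k/q_k = 21295/1716
(x₁, y₁) = (21295, 1716);  21295² − 154·1716² = 1 ✓

21295 1716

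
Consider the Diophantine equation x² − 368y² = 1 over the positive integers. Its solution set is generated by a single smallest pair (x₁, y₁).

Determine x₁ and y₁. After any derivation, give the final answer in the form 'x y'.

1151 60

d=368: √d = [19; 5,2,5,38] (ℓ=4, even), read p_3/q_3
a_0=19:  p_0=19·1+0=19,  q_0=19·0+1=1
…
a_2=2:  p_2=2·96+19=211,  q_2=2·5+1=11
a_3=5:  p_3=5·211+96=1151,  q_3=5·11+5=60
→ (1151, 60).  Check: 1151²=1324801, 368·60²=1324800, difference 1.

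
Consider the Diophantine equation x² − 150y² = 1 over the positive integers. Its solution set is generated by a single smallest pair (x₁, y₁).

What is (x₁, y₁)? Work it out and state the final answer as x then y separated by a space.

d=150: √d = [12; 4,24] (ℓ=2, even), read p_1/q_1
k=0  a_k=12  p_k/q_k = 12/1
k=1  a_k=4  p_k/q_k = 49/4
(x₁, y₁) = (49, 4);  49² − 150·4² = 1 ✓

49 4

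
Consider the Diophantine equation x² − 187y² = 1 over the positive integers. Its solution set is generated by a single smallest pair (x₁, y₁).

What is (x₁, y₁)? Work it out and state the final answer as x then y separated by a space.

√187 → a₀=13, period (1,2,13,2,1,26); ℓ=6 even so k=5
i=0: a=13 ⇒ p=13, q=1
…
i=3: a=13 ⇒ p=547, q=40
i=4: a=2 ⇒ p=1135, q=83
i=5: a=1 ⇒ p=1682, q=123
→ (1682, 123).  Check: 1682²=2829124, 187·123²=2829123, difference 1.

1682 123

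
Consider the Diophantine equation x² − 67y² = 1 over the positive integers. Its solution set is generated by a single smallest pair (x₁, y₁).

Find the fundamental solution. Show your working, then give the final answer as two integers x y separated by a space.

d=67: √d = [8; 5,2,1,1,7,1,1,2,5,16] (ℓ=10, even), read p_9/q_9
k=0  a_k=8  p_k/q_k = 8/1
…
k=2  a_k=2  p_k/q_k = 90/11
k=3  a_k=1  p_k/q_k = 131/16
k=4  a_k=1  p_k/q_k = 221/27
k=5  a_k=7  p_k/q_k = 1678/205
…
k=8  a_k=2  p_k/q_k = 9053/1106
k=9  a_k=5  p_k/q_k = 48842/5967
fundamental: x₁=48842, y₁=5967  (since 2385540964 − 67·35605089 = 1)

48842 5967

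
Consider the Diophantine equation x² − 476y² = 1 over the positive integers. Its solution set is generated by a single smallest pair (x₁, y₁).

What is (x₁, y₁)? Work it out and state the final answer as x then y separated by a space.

d=476: √d = [21; 1,4,2,10,2,4,1,42] (ℓ=8, even), read p_7/q_7
k=0  a_k=21  p_k/q_k = 21/1
…
k=6  a_k=4  p_k/q_k = 23541/1079
k=7  a_k=1  p_k/q_k = 28799/1320
(x₁, y₁) = (28799, 1320);  28799² − 476·1320² = 1 ✓

28799 1320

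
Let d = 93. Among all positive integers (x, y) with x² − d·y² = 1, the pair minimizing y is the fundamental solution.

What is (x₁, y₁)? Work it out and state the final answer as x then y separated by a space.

12151 1260

√93 = [9; 1,1,1,4,6,4,1,1,1,18, …], period ℓ=10 (even) → k=9
step 0: (9, 1)  from 9·(1,0) + (0,1)
step 1: (10, 1)  from 1·(9,1) + (1,0)
step 2: (19, 2)  from 1·(10,1) + (9,1)
…
step 4: (135, 14)  from 4·(29,3) + (19,2)
step 5: (839, 87)  from 6·(135,14) + (29,3)
step 6: (3491, 362)  from 4·(839,87) + (135,14)
step 7: (4330, 449)  from 1·(3491,362) + (839,87)
step 8: (7821, 811)  from 1·(4330,449) + (3491,362)
step 9: (12151, 1260)  from 1·(7821,811) + (4330,449)
fundamental: x₁=12151, y₁=1260  (since 147646801 − 93·1587600 = 1)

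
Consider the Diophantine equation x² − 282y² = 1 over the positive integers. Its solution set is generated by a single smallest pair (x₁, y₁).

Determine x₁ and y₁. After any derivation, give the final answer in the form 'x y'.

2351 140

[16; 1,3,1,4,1,3,1,32] for √282; ℓ=8 ⇒ convergent index 7
a_0=16:  p_0=16·1+0=16,  q_0=16·0+1=1
a_1=1:  p_1=1·16+1=17,  q_1=1·1+0=1
a_2=3:  p_2=3·17+16=67,  q_2=3·1+1=4
a_3=1:  p_3=1·67+17=84,  q_3=1·4+1=5
a_4=4:  p_4=4·84+67=403,  q_4=4·5+4=24
a_5=1:  p_5=1·403+84=487,  q_5=1·24+5=29
a_6=3:  p_6=3·487+403=1864,  q_6=3·29+24=111
a_7=1:  p_7=1·1864+487=2351,  q_7=1·111+29=140
(x₁, y₁) = (2351, 140);  2351² − 282·140² = 1 ✓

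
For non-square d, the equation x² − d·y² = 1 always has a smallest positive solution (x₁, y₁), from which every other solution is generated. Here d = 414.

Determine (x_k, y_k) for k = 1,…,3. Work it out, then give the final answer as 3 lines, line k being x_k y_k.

24335 1196
1184384449 58209320
57643991108495 2833047603204

√414 = [20; 2,1,7,2,7,1,2,40, …], period ℓ=8 (even) → k=7
k=0  a_k=20  p_k/q_k = 20/1
k=1  a_k=2  p_k/q_k = 41/2
k=2  a_k=1  p_k/q_k = 61/3
k=3  a_k=7  p_k/q_k = 468/23
k=4  a_k=2  p_k/q_k = 997/49
…
k=6  a_k=1  p_k/q_k = 8444/415
k=7  a_k=2  p_k/q_k = 24335/1196
(x₁, y₁) = (24335, 1196);  24335² − 414·1196² = 1 ✓
k=2:  x_2 = 24335·24335+414·1196·1196 = 1184384449,  y_2 = 24335·1196+1196·24335 = 58209320
k=3:  x_3 = 24335·1184384449+414·1196·58209320 = 57643991108495,  y_3 = 24335·58209320+1196·1184384449 = 2833047603204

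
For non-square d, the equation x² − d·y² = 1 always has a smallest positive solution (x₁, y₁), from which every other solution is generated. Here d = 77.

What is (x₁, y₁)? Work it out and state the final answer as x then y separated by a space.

351 40

[8; 1,3,2,3,1,16] for √77; ℓ=6 ⇒ convergent index 5
a_0=8:  p_0=8·1+0=8,  q_0=8·0+1=1
…
a_2=3:  p_2=3·9+8=35,  q_2=3·1+1=4
…
a_4=3:  p_4=3·79+35=272,  q_4=3·9+4=31
a_5=1:  p_5=1·272+79=351,  q_5=1·31+9=40
fundamental: x₁=351, y₁=40  (since 123201 − 77·1600 = 1)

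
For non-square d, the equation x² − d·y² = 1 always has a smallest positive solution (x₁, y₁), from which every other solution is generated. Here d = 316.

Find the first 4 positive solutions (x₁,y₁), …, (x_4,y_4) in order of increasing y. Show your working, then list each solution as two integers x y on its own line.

12799 720
327628801 18430560
8386642035199 471785474160
214681262489395201 12076764549117120

√316 = [17; 1,3,2,8,2,3,1,34, …], period ℓ=8 (even) → k=7
i=0: a=17 ⇒ p=17, q=1
…
i=3: a=2 ⇒ p=160, q=9
i=4: a=8 ⇒ p=1351, q=76
i=5: a=2 ⇒ p=2862, q=161
i=6: a=3 ⇒ p=9937, q=559
i=7: a=1 ⇒ p=12799, q=720
→ (12799, 720).  Check: 12799²=163814401, 316·720²=163814400, difference 1.
k=2:  x_2 = 12799·12799+316·720·720 = 327628801,  y_2 = 12799·720+720·12799 = 18430560
k=3:  x_3 = 12799·327628801+316·720·18430560 = 8386642035199,  y_3 = 12799·18430560+720·327628801 = 471785474160
k=4:  x_4 = 12799·8386642035199+316·720·471785474160 = 214681262489395201,  y_4 = 12799·471785474160+720·8386642035199 = 12076764549117120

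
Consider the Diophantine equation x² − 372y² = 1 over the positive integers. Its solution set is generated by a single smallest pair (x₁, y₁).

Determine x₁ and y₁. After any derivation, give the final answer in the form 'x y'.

12151 630

√372 = [19; 3,2,12,2,3,38, …], period ℓ=6 (even) → k=5
k=0  a_k=19  p_k/q_k = 19/1
…
k=2  a_k=2  p_k/q_k = 135/7
k=3  a_k=12  p_k/q_k = 1678/87
k=4  a_k=2  p_k/q_k = 3491/181
k=5  a_k=3  p_k/q_k = 12151/630
fundamental: x₁=12151, y₁=630  (since 147646801 − 372·396900 = 1)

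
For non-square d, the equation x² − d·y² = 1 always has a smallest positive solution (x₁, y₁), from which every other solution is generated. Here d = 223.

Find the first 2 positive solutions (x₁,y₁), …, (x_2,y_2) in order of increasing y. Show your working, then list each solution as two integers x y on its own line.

224 15
100351 6720

[14; 1,13,1,28] for √223; ℓ=4 ⇒ convergent index 3
k=0  a_k=14  p_k/q_k = 14/1
k=1  a_k=1  p_k/q_k = 15/1
k=2  a_k=13  p_k/q_k = 209/14
k=3  a_k=1  p_k/q_k = 224/15
→ (224, 15).  Check: 224²=50176, 223·15²=50175, difference 1.
k=2:  x_2 = 224·224+223·15·15 = 100351,  y_2 = 224·15+15·224 = 6720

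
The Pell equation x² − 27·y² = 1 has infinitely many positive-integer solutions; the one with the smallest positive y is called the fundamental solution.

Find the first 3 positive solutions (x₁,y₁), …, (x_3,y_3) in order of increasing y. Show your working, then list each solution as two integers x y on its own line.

26 5
1351 260
70226 13515

√27 → a₀=5, period (5,10); ℓ=2 even so k=1
step 0: (5, 1)  from 5·(1,0) + (0,1)
step 1: (26, 5)  from 5·(5,1) + (1,0)
fundamental: x₁=26, y₁=5  (since 676 − 27·25 = 1)
n=2: (26,5)∘(26,5) = (26·26+27·5·5, 26·5+5·26) = (1351,260)
n=3: (1351,260)∘(26,5) = (26·1351+27·5·260, 26·260+5·1351) = (70226,13515)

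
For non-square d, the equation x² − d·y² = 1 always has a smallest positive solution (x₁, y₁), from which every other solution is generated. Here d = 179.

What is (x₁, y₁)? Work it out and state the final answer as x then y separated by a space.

4190210 313191

√179 = [13; 2,1,1,1,3,…,1,2,26, …], period ℓ=14 (even) → k=13
i=0: a=13 ⇒ p=13, q=1
i=1: a=2 ⇒ p=27, q=2
i=2: a=1 ⇒ p=40, q=3
i=3: a=1 ⇒ p=67, q=5
i=4: a=1 ⇒ p=107, q=8
i=5: a=3 ⇒ p=388, q=29
i=6: a=5 ⇒ p=2047, q=153
i=7: a=13 ⇒ p=26999, q=2018
i=8: a=5 ⇒ p=137042, q=10243
i=9: a=3 ⇒ p=438125, q=32747
…
i=12: a=1 ⇒ p=1588459, q=118727
i=13: a=2 ⇒ p=4190210, q=313191
→ (4190210, 313191).  Check: 4190210²=17557859844100, 179·313191²=17557859844099, difference 1.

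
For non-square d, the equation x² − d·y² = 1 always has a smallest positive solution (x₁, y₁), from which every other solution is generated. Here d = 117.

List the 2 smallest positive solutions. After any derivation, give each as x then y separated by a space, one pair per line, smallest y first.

649 60
842401 77880

√117 → a₀=10, period (1,4,2,4,1,20); ℓ=6 even so k=5
a_0=10:  p_0=10·1+0=10,  q_0=10·0+1=1
…
a_4=4:  p_4=4·119+54=530,  q_4=4·11+5=49
a_5=1:  p_5=1·530+119=649,  q_5=1·49+11=60
fundamental: x₁=649, y₁=60  (since 421201 − 117·3600 = 1)
(x_2, y_2) = (649·649 + 117·60·60, 649·60 + 60·649) = (842401, 77880)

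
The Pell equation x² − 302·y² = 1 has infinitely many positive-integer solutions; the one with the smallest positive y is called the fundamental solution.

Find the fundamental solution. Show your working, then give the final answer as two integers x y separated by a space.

4276623 246092

d=302: √d = [17; 2,1,1,1,4,…,1,2,34] (ℓ=16, even), read p_15/q_15
step 0: (17, 1)  from 17·(1,0) + (0,1)
…
step 3: (87, 5)  from 1·(52,3) + (35,2)
…
step 5: (643, 37)  from 4·(139,8) + (87,5)
…
step 7: (2068, 119)  from 1·(1425,82) + (643,37)
step 8: (34513, 1986)  from 16·(2068,119) + (1425,82)
step 9: (36581, 2105)  from 1·(34513,1986) + (2068,119)
…
step 14: (1617193, 93059)  from 1·(1042237,59974) + (574956,33085)
step 15: (4276623, 246092)  from 2·(1617193,93059) + (1042237,59974)
fundamental: x₁=4276623, y₁=246092  (since 18289504284129 − 302·60561272464 = 1)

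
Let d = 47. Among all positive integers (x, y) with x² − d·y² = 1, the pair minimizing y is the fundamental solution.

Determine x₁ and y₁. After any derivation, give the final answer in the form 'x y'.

d=47: √d = [6; 1,5,1,12] (ℓ=4, even), read p_3/q_3
i=0: a=6 ⇒ p=6, q=1
i=1: a=1 ⇒ p=7, q=1
i=2: a=5 ⇒ p=41, q=6
i=3: a=1 ⇒ p=48, q=7
fundamental: x₁=48, y₁=7  (since 2304 − 47·49 = 1)

48 7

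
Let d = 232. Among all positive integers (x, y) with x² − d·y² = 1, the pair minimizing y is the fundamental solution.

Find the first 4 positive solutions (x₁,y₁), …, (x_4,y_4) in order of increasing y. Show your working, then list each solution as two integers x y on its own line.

√232 → a₀=15, period (4,3,7,3,4,30); ℓ=6 even so k=5
step 0: (15, 1)  from 15·(1,0) + (0,1)
…
step 3: (1447, 95)  from 7·(198,13) + (61,4)
step 4: (4539, 298)  from 3·(1447,95) + (198,13)
step 5: (19603, 1287)  from 4·(4539,298) + (1447,95)
→ (19603, 1287).  Check: 19603²=384277609, 232·1287²=384277608, difference 1.
(x_2, y_2) = (19603·19603 + 232·1287·1287, 19603·1287 + 1287·19603) = (768555217, 50458122)
(x_3, y_3) = (19603·768555217 + 232·1287·50458122, 19603·50458122 + 1287·768555217) = (30131975818099, 1978261129845)
(x_4, y_4) = (19603·30131975818099 + 232·1287·1978261129845, 19603·1978261129845 + 1287·30131975818099) = (1181354243155834177, 77559705806244948)

19603 1287
768555217 50458122
30131975818099 1978261129845
1181354243155834177 77559705806244948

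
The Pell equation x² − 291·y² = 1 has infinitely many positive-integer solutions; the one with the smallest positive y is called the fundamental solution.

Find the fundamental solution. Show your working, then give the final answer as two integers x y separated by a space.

290 17

d=291: √d = [17; 17,34] (ℓ=2, even), read p_1/q_1
k=0  a_k=17  p_k/q_k = 17/1
k=1  a_k=17  p_k/q_k = 290/17
fundamental: x₁=290, y₁=17  (since 84100 − 291·289 = 1)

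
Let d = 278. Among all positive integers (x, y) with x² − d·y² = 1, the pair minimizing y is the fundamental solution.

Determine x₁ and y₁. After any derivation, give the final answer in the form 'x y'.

√278 → a₀=16, period (1,2,16,2,1,32); ℓ=6 even so k=5
i=0: a=16 ⇒ p=16, q=1
i=1: a=1 ⇒ p=17, q=1
i=2: a=2 ⇒ p=50, q=3
i=3: a=16 ⇒ p=817, q=49
i=4: a=2 ⇒ p=1684, q=101
i=5: a=1 ⇒ p=2501, q=150
(x₁, y₁) = (2501, 150);  2501² − 278·150² = 1 ✓

2501 150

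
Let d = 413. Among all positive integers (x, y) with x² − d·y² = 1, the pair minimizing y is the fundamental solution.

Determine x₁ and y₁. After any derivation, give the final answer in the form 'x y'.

113399 5580

[20; 3,9,1,4,1,9,3,40] for √413; ℓ=8 ⇒ convergent index 7
step 0: (20, 1)  from 20·(1,0) + (0,1)
step 1: (61, 3)  from 3·(20,1) + (1,0)
…
step 3: (630, 31)  from 1·(569,28) + (61,3)
step 4: (3089, 152)  from 4·(630,31) + (569,28)
step 5: (3719, 183)  from 1·(3089,152) + (630,31)
step 6: (36560, 1799)  from 9·(3719,183) + (3089,152)
step 7: (113399, 5580)  from 3·(36560,1799) + (3719,183)
(x₁, y₁) = (113399, 5580);  113399² − 413·5580² = 1 ✓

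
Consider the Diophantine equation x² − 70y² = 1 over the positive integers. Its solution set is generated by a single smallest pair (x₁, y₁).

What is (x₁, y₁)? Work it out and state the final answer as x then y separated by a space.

[8; 2,1,2,1,2,16] for √70; ℓ=6 ⇒ convergent index 5
i=0: a=8 ⇒ p=8, q=1
i=1: a=2 ⇒ p=17, q=2
i=2: a=1 ⇒ p=25, q=3
i=3: a=2 ⇒ p=67, q=8
i=4: a=1 ⇒ p=92, q=11
i=5: a=2 ⇒ p=251, q=30
(x₁, y₁) = (251, 30);  251² − 70·30² = 1 ✓

251 30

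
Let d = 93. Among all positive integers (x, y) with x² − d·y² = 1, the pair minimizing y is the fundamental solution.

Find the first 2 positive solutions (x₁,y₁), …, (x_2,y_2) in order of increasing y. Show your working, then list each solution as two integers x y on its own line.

12151 1260
295293601 30620520

[9; 1,1,1,4,6,4,1,1,1,18] for √93; ℓ=10 ⇒ convergent index 9
k=0  a_k=9  p_k/q_k = 9/1
…
k=4  a_k=4  p_k/q_k = 135/14
k=5  a_k=6  p_k/q_k = 839/87
k=6  a_k=4  p_k/q_k = 3491/362
k=7  a_k=1  p_k/q_k = 4330/449
k=8  a_k=1  p_k/q_k = 7821/811
k=9  a_k=1  p_k/q_k = 12151/1260
fundamental: x₁=12151, y₁=1260  (since 147646801 − 93·1587600 = 1)
k=2:  x_2 = 12151·12151+93·1260·1260 = 295293601,  y_2 = 12151·1260+1260·12151 = 30620520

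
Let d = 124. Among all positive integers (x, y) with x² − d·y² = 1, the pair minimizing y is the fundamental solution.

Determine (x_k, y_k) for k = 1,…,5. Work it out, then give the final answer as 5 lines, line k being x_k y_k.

4620799 414960
42703566796801 3834893506080
394649197502177907199 35440544156001500880
3647189234337689639247667201 327527261991011323636100160
33705856733676329245494460531519999 3026875289361570825948579964954800

d=124: √d = [11; 7,2,1,1,1,…,2,7,22] (ℓ=16, even), read p_15/q_15
a_0=11:  p_0=11·1+0=11,  q_0=11·0+1=1
a_1=7:  p_1=7·11+1=78,  q_1=7·1+0=7
a_2=2:  p_2=2·78+11=167,  q_2=2·7+1=15
a_3=1:  p_3=1·167+78=245,  q_3=1·15+7=22
…
a_5=1:  p_5=1·412+245=657,  q_5=1·37+22=59
a_6=3:  p_6=3·657+412=2383,  q_6=3·59+37=214
a_7=1:  p_7=1·2383+657=3040,  q_7=1·214+59=273
a_8=4:  p_8=4·3040+2383=14543,  q_8=4·273+214=1306
a_9=1:  p_9=1·14543+3040=17583,  q_9=1·1306+273=1579
a_10=3:  p_10=3·17583+14543=67292,  q_10=3·1579+1306=6043
a_11=1:  p_11=1·67292+17583=84875,  q_11=1·6043+1579=7622
a_12=1:  p_12=1·84875+67292=152167,  q_12=1·7622+6043=13665
a_13=1:  p_13=1·152167+84875=237042,  q_13=1·13665+7622=21287
a_14=2:  p_14=2·237042+152167=626251,  q_14=2·21287+13665=56239
a_15=7:  p_15=7·626251+237042=4620799,  q_15=7·56239+21287=414960
fundamental: x₁=4620799, y₁=414960  (since 21351783398401 − 124·172191801600 = 1)
n=2: (4620799,414960)∘(4620799,414960) = (4620799·4620799+124·414960·414960, 4620799·414960+414960·4620799) = (42703566796801,3834893506080)
n=3: (42703566796801,3834893506080)∘(4620799,414960) = (4620799·42703566796801+124·414960·3834893506080, 4620799·3834893506080+414960·42703566796801) = (394649197502177907199,35440544156001500880)
n=4: (394649197502177907199,35440544156001500880)∘(4620799,414960) = (4620799·394649197502177907199+124·414960·35440544156001500880, 4620799·35440544156001500880+414960·394649197502177907199) = (3647189234337689639247667201,327527261991011323636100160)
n=5: (3647189234337689639247667201,327527261991011323636100160)∘(4620799,414960) = (4620799·3647189234337689639247667201+124·414960·327527261991011323636100160, 4620799·327527261991011323636100160+414960·3647189234337689639247667201) = (33705856733676329245494460531519999,3026875289361570825948579964954800)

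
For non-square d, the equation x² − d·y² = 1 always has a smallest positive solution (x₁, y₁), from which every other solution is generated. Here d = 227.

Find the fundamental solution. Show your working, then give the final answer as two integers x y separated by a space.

226 15

√227 → a₀=15, period (15,30); ℓ=2 even so k=1
i=0: a=15 ⇒ p=15, q=1
i=1: a=15 ⇒ p=226, q=15
→ (226, 15).  Check: 226²=51076, 227·15²=51075, difference 1.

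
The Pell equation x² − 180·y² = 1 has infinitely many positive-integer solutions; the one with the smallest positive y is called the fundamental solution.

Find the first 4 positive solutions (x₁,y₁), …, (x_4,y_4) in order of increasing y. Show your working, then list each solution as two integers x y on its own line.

161 12
51841 3864
16692641 1244196
5374978561 400627248

√180 = [13; 2,2,2,26, …], period ℓ=4 (even) → k=3
a_0=13:  p_0=13·1+0=13,  q_0=13·0+1=1
…
a_2=2:  p_2=2·27+13=67,  q_2=2·2+1=5
a_3=2:  p_3=2·67+27=161,  q_3=2·5+2=12
(x₁, y₁) = (161, 12);  161² − 180·12² = 1 ✓
(x_2, y_2) = (161·161 + 180·12·12, 161·12 + 12·161) = (51841, 3864)
(x_3, y_3) = (161·51841 + 180·12·3864, 161·3864 + 12·51841) = (16692641, 1244196)
(x_4, y_4) = (161·16692641 + 180·12·1244196, 161·1244196 + 12·16692641) = (5374978561, 400627248)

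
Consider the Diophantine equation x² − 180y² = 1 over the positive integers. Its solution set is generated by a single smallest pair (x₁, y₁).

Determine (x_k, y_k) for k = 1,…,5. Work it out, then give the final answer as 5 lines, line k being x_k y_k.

161 12
51841 3864
16692641 1244196
5374978561 400627248
1730726404001 129000729660

√180 → a₀=13, period (2,2,2,26); ℓ=4 even so k=3
i=0: a=13 ⇒ p=13, q=1
i=1: a=2 ⇒ p=27, q=2
i=2: a=2 ⇒ p=67, q=5
i=3: a=2 ⇒ p=161, q=12
fundamental: x₁=161, y₁=12  (since 25921 − 180·144 = 1)
k=2:  x_2 = 161·161+180·12·12 = 51841,  y_2 = 161·12+12·161 = 3864
k=3:  x_3 = 161·51841+180·12·3864 = 16692641,  y_3 = 161·3864+12·51841 = 1244196
k=4:  x_4 = 161·16692641+180·12·1244196 = 5374978561,  y_4 = 161·1244196+12·16692641 = 400627248
k=5:  x_5 = 161·5374978561+180·12·400627248 = 1730726404001,  y_5 = 161·400627248+12·5374978561 = 129000729660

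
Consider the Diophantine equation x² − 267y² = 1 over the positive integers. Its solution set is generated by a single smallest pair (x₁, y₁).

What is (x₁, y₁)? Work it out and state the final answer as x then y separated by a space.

2402 147

[16; 2,1,15,1,2,32] for √267; ℓ=6 ⇒ convergent index 5
k=0  a_k=16  p_k/q_k = 16/1
…
k=2  a_k=1  p_k/q_k = 49/3
k=3  a_k=15  p_k/q_k = 768/47
k=4  a_k=1  p_k/q_k = 817/50
k=5  a_k=2  p_k/q_k = 2402/147
→ (2402, 147).  Check: 2402²=5769604, 267·147²=5769603, difference 1.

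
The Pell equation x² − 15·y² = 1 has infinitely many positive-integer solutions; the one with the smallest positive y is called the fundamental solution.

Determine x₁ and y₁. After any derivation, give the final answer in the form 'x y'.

4 1

√15 → a₀=3, period (1,6); ℓ=2 even so k=1
i=0: a=3 ⇒ p=3, q=1
i=1: a=1 ⇒ p=4, q=1
(x₁, y₁) = (4, 1);  4² − 15·1² = 1 ✓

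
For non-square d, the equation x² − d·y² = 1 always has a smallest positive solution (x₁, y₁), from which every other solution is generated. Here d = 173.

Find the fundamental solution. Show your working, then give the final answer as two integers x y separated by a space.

[13; 6,1,1,6,26] for √173; ℓ=5 ⇒ convergent index 9
a_0=13:  p_0=13·1+0=13,  q_0=13·0+1=1
a_1=6:  p_1=6·13+1=79,  q_1=6·1+0=6
a_2=1:  p_2=1·79+13=92,  q_2=1·6+1=7
…
a_5=26:  p_5=26·1118+171=29239,  q_5=26·85+13=2223
…
a_8=1:  p_8=1·205791+176552=382343,  q_8=1·15646+13423=29069
a_9=6:  p_9=6·382343+205791=2499849,  q_9=6·29069+15646=190060
→ (2499849, 190060).  Check: 2499849²=6249245022801, 173·190060²=6249245022800, difference 1.

2499849 190060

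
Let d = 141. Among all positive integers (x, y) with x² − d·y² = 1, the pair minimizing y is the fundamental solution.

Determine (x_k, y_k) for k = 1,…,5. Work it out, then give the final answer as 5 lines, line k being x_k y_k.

95 8
18049 1520
3429215 288792
651532801 54868960
123787802975 10424813608

√141 = [11; 1,6,1,22, …], period ℓ=4 (even) → k=3
a_0=11:  p_0=11·1+0=11,  q_0=11·0+1=1
a_1=1:  p_1=1·11+1=12,  q_1=1·1+0=1
a_2=6:  p_2=6·12+11=83,  q_2=6·1+1=7
a_3=1:  p_3=1·83+12=95,  q_3=1·7+1=8
→ (95, 8).  Check: 95²=9025, 141·8²=9024, difference 1.
n=2: (95,8)∘(95,8) = (95·95+141·8·8, 95·8+8·95) = (18049,1520)
n=3: (18049,1520)∘(95,8) = (95·18049+141·8·1520, 95·1520+8·18049) = (3429215,288792)
n=4: (3429215,288792)∘(95,8) = (95·3429215+141·8·288792, 95·288792+8·3429215) = (651532801,54868960)
n=5: (651532801,54868960)∘(95,8) = (95·651532801+141·8·54868960, 95·54868960+8·651532801) = (123787802975,10424813608)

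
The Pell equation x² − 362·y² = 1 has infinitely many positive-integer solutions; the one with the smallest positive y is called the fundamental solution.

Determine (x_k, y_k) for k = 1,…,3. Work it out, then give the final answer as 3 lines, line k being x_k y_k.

d=362: √d = [19; 38] (ℓ=1, odd), read p_1/q_1
i=0: a=19 ⇒ p=19, q=1
i=1: a=38 ⇒ p=723, q=38
(x₁, y₁) = (723, 38);  723² − 362·38² = 1 ✓
(723+38√362)^2 = 1045457 + 54948√362
(723+38√362)^3 = 1511730099 + 79454770√362

723 38
1045457 54948
1511730099 79454770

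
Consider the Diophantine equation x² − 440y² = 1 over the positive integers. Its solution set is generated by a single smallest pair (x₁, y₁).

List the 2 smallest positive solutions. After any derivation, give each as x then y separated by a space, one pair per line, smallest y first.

d=440: √d = [20; 1,40] (ℓ=2, even), read p_1/q_1
step 0: (20, 1)  from 20·(1,0) + (0,1)
step 1: (21, 1)  from 1·(20,1) + (1,0)
→ (21, 1).  Check: 21²=441, 440·1²=440, difference 1.
n=2: (21,1)∘(21,1) = (21·21+440·1·1, 21·1+1·21) = (881,42)

21 1
881 42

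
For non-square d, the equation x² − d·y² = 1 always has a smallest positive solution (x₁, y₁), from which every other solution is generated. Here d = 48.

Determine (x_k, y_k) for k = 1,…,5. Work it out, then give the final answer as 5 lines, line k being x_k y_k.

7 1
97 14
1351 195
18817 2716
262087 37829

√48 → a₀=6, period (1,12); ℓ=2 even so k=1
k=0  a_k=6  p_k/q_k = 6/1
k=1  a_k=1  p_k/q_k = 7/1
(x₁, y₁) = (7, 1);  7² − 48·1² = 1 ✓
n=2: (7,1)∘(7,1) = (7·7+48·1·1, 7·1+1·7) = (97,14)
n=3: (97,14)∘(7,1) = (7·97+48·1·14, 7·14+1·97) = (1351,195)
n=4: (1351,195)∘(7,1) = (7·1351+48·1·195, 7·195+1·1351) = (18817,2716)
n=5: (18817,2716)∘(7,1) = (7·18817+48·1·2716, 7·2716+1·18817) = (262087,37829)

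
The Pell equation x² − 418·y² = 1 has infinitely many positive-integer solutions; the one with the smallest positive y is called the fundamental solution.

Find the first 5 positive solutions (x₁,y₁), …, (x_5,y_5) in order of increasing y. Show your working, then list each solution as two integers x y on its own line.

33857 1656
2292592897 112134384
155240635393601 7593067676520
10511964382749705217 514156984535740896
711807156058272903670337 34815626043260091355224

d=418: √d = [20; 2,4,20,4,2,40] (ℓ=6, even), read p_5/q_5
a_0=20:  p_0=20·1+0=20,  q_0=20·0+1=1
…
a_3=20:  p_3=20·184+41=3721,  q_3=20·9+2=182
a_4=4:  p_4=4·3721+184=15068,  q_4=4·182+9=737
a_5=2:  p_5=2·15068+3721=33857,  q_5=2·737+182=1656
→ (33857, 1656).  Check: 33857²=1146296449, 418·1656²=1146296448, difference 1.
n=2: (33857,1656)∘(33857,1656) = (33857·33857+418·1656·1656, 33857·1656+1656·33857) = (2292592897,112134384)
n=3: (2292592897,112134384)∘(33857,1656) = (33857·2292592897+418·1656·112134384, 33857·112134384+1656·2292592897) = (155240635393601,7593067676520)
n=4: (155240635393601,7593067676520)∘(33857,1656) = (33857·155240635393601+418·1656·7593067676520, 33857·7593067676520+1656·155240635393601) = (10511964382749705217,514156984535740896)
n=5: (10511964382749705217,514156984535740896)∘(33857,1656) = (33857·10511964382749705217+418·1656·514156984535740896, 33857·514156984535740896+1656·10511964382749705217) = (711807156058272903670337,34815626043260091355224)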